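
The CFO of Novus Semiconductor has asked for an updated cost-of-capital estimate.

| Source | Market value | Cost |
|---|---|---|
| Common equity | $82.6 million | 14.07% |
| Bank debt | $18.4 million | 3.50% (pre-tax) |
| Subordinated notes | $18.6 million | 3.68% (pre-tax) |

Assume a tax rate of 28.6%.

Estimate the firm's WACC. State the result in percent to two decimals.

Total capital V = 82.6 + 18.4 + 18.6 = 119.6.
Equity: weight = 82.6/119.6 = 0.6906; cost = 14.07%.
Bank debt: weight = 18.4/119.6 = 0.1538; after-tax cost = 3.5% × (1 − 28.6%) = 2.4990%.
Subordinated notes: weight = 18.6/119.6 = 0.1555; after-tax cost = 3.68% × (1 − 28.6%) = 2.6275%.
WACC = 0.6906 × 14.0700% + 0.1538 × 2.4990% + 0.1555 × 2.6275% = 10.5103%.

10.51%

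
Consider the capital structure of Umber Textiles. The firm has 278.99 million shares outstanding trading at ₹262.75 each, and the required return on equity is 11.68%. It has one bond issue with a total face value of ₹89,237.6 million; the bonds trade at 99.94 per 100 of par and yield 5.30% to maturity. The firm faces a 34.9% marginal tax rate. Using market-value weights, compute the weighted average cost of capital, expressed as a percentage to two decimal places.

Market value of equity E = 262.75 × 278.99m = 73304.6225m. Market value of debt D = 89237.6m × 99.94/100 = 89184.05744m.
Total capital V = 73304.6225 + 89184.05744 = 162488.67994.
Equity: weight = 73304.6225/162488.67994 = 0.4511; cost = 11.68%.
Bonds outstanding: weight = 89184.05744/162488.67994 = 0.5489; after-tax cost = 5.3% × (1 − 34.9%) = 3.4503%.
WACC = 0.4511 × 11.6800% + 0.5489 × 3.4503% = 7.1630%.

7.16%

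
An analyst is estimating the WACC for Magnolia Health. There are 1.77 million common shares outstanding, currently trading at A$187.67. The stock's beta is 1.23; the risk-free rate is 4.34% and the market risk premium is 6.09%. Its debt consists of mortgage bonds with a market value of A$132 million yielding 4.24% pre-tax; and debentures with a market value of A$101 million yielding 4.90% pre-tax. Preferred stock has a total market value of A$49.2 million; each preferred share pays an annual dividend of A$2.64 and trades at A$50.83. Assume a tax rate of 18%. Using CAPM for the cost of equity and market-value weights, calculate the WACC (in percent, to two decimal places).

Cost of equity via CAPM: Re = 4.34% + 1.23 × 6.09% = 11.8307%.
Cost of preferred: Rp = 2.64 / 50.83 = 5.1938%.
Market value of equity E = 187.67 × 1.77m = 332.1759m.
Total capital V = 332.1759 + 49.2 + 132 + 101 = 614.3759.
Equity: weight = 332.1759/614.3759 = 0.5407; cost = 11.8307%.
Preferred: weight = 49.2/614.3759 = 0.0801; cost = 5.1938%.
Mortgage bonds: weight = 132/614.3759 = 0.2149; after-tax cost = 4.24% × (1 − 18%) = 3.4768%.
Debentures: weight = 101/614.3759 = 0.1644; after-tax cost = 4.9% × (1 − 18%) = 4.0180%.
WACC = 0.5407 × 11.8307% + 0.0801 × 5.1938% + 0.2149 × 3.4768% + 0.1644 × 4.0180% = 8.2200%.

8.22%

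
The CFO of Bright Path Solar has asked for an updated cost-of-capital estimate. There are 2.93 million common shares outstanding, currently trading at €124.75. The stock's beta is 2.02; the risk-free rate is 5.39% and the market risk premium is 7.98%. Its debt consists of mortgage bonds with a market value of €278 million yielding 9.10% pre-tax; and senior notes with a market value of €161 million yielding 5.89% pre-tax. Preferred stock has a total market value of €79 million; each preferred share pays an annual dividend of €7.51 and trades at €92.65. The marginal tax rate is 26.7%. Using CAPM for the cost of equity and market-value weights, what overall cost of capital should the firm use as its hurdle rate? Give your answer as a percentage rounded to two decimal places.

Cost of equity via CAPM: Re = 5.39% + 2.02 × 7.98% = 21.5096%.
Cost of preferred: Rp = 7.51 / 92.65 = 8.1058%.
Market value of equity E = 124.75 × 2.93m = 365.5175m.
Total capital V = 365.5175 + 79 + 278 + 161 = 883.5175.
Equity: weight = 365.5175/883.5175 = 0.4137; cost = 21.5096%.
Preferred: weight = 79/883.5175 = 0.0894; cost = 8.1058%.
Mortgage bonds: weight = 278/883.5175 = 0.3147; after-tax cost = 9.1% × (1 − 26.7%) = 6.6703%.
Senior notes: weight = 161/883.5175 = 0.1822; after-tax cost = 5.89% × (1 − 26.7%) = 4.3174%.
WACC = 0.4137 × 21.5096% + 0.0894 × 8.1058% + 0.3147 × 6.6703% + 0.1822 × 4.3174% = 12.5090%.

12.51%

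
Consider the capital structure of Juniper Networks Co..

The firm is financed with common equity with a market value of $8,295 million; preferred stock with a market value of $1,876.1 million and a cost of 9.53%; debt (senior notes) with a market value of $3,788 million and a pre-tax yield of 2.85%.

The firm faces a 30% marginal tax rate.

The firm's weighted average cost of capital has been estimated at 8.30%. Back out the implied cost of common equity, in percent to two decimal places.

10.90%

Total capital V = 8295 + 1876.1 + 3788 = 13959.1.
Equity weight = 8295/13959.1 = 0.5942.
Preferred weight = 1876.1/13959.1 = 0.1344.
Senior notes weight = 3788/13959.1 = 0.2714.
Debt contribution = 0.2714 × 2.85% × (1 − 30%) = 0.5414%.
Preferred contribution = 0.1344 × 9.53% = 1.2808%.
Required equity contribution = 8.3% − 1.8222% = 6.4778%.
Re = 6.4778% / 0.5942 = 10.9011%.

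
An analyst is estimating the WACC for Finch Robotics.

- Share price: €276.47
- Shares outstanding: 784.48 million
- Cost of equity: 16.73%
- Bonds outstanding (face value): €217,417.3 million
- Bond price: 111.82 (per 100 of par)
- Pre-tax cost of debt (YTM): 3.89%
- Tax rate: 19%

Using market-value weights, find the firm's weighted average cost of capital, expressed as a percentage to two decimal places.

9.55%

Market value of equity E = 276.47 × 784.48m = 216885.1856m. Market value of debt D = 217417.3m × 111.82/100 = 243116.02486m.
Total capital V = 216885.1856 + 243116.02486 = 460001.21046.
Equity: weight = 216885.1856/460001.21046 = 0.4715; cost = 16.73%.
Bonds outstanding: weight = 243116.02486/460001.21046 = 0.5285; after-tax cost = 3.89% × (1 − 19%) = 3.1509%.
WACC = 0.4715 × 16.7300% + 0.5285 × 3.1509% = 9.5533%.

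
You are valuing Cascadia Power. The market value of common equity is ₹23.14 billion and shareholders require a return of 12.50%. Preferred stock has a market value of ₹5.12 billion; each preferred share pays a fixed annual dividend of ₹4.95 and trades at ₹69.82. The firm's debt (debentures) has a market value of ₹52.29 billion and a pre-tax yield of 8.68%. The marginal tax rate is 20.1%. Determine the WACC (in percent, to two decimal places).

8.54%

Cost of preferred: Rp = 4.95 / 69.82 = 7.0897%.
Total capital V = 23.14 + 5.12 + 52.29 = 80.55.
Equity: weight = 23.14/80.55 = 0.2873; cost = 12.5%.
Preferred: weight = 5.12/80.55 = 0.0636; cost = 7.0897%.
Debentures: weight = 52.29/80.55 = 0.6492; after-tax cost = 8.68% × (1 − 20.1%) = 6.9353%.
WACC = 0.2873 × 12.5000% + 0.0636 × 7.0897% + 0.6492 × 6.9353% = 8.5437%.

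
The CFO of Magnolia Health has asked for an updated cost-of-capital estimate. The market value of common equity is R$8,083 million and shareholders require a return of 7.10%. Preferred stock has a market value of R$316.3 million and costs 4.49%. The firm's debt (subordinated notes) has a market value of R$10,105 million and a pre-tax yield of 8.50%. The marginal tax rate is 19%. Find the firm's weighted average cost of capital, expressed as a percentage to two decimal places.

Total capital V = 8083 + 316.3 + 10105 = 18504.3.
Equity: weight = 8083/18504.3 = 0.4368; cost = 7.1%.
Preferred: weight = 316.3/18504.3 = 0.0171; cost = 4.49%.
Subordinated notes: weight = 10105/18504.3 = 0.5461; after-tax cost = 8.5% × (1 − 19%) = 6.8850%.
WACC = 0.4368 × 7.1000% + 0.0171 × 4.4900% + 0.5461 × 6.8850% = 6.9380%.

6.94%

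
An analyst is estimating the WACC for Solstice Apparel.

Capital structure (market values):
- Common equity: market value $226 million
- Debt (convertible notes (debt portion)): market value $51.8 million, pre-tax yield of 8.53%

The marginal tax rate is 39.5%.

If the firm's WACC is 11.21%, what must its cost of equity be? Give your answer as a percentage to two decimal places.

Total capital V = 226 + 51.8 = 277.8.
Equity weight = 226/277.8 = 0.8135.
Convertible notes (debt portion) weight = 51.8/277.8 = 0.1865.
Debt contribution = 0.1865 × 8.53% × (1 − 39.5%) = 0.9623%.
Required equity contribution = 11.21% − 0.9623% = 10.2477%.
Re = 10.2477% / 0.8135 = 12.5965%.

12.60%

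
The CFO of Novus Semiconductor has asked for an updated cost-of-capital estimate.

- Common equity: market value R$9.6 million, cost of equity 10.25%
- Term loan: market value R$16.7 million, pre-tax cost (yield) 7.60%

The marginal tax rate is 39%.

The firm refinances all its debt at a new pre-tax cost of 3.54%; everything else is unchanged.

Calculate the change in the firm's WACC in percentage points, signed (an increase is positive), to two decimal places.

-1.57 pp

Current WACC:
Total capital V = 9.6 + 16.7 = 26.3.
Equity: weight = 9.6/26.3 = 0.3650; cost = 10.25%.
Term loan: weight = 16.7/26.3 = 0.6350; after-tax cost = 7.6% × (1 − 39%) = 4.6360%.
WACC = 0.3650 × 10.2500% + 0.6350 × 4.6360% = 6.6852%.
After the change:
Total capital V = 9.6 + 16.7 = 26.3.
Equity: weight = 9.6/26.3 = 0.3650; cost = 10.25%.
Term loan: weight = 16.7/26.3 = 0.6350; after-tax cost = 3.54% × (1 − 39%) = 2.1594%.
WACC = 0.3650 × 10.2500% + 0.6350 × 2.1594% = 5.1126%.
Change in WACC = 5.1126% − 6.6852% = -1.5726 pp.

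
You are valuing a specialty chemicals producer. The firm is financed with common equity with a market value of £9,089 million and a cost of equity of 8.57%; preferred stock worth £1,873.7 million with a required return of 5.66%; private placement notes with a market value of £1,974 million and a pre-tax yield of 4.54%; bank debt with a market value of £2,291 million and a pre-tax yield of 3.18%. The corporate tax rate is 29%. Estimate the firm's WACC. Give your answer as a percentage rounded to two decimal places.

6.57%

Total capital V = 9089 + 1873.7 + 1974 + 2291 = 15227.7.
Equity: weight = 9089/15227.7 = 0.5969; cost = 8.57%.
Preferred: weight = 1873.7/15227.7 = 0.1230; cost = 5.66%.
Private placement notes: weight = 1974/15227.7 = 0.1296; after-tax cost = 4.54% × (1 − 29%) = 3.2234%.
Bank debt: weight = 2291/15227.7 = 0.1504; after-tax cost = 3.18% × (1 − 29%) = 2.2578%.
WACC = 0.5969 × 8.5700% + 0.1230 × 5.6600% + 0.1296 × 3.2234% + 0.1504 × 2.2578% = 6.5692%.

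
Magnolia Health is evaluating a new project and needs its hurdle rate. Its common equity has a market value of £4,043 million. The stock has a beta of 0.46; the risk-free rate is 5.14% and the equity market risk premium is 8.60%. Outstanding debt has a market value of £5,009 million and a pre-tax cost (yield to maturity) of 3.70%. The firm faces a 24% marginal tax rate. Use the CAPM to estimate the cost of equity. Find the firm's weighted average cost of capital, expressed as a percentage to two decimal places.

Cost of equity via CAPM: Re = 5.14% + 0.46 × 8.6% = 9.0960%.
Total capital V = 4043 + 5009 = 9052.
Equity: weight = 4043/9052 = 0.4466; cost = 9.096%.
Debt: weight = 5009/9052 = 0.5534; after-tax cost = 3.7% × (1 − 24%) = 2.8120%.
WACC = 0.4466 × 9.0960% + 0.5534 × 2.8120% = 5.6187%.

5.62%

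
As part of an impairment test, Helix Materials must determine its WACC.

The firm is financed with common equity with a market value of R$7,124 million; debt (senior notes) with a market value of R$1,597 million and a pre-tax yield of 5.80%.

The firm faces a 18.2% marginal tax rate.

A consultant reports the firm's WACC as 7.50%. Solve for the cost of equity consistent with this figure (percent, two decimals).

8.12%

Total capital V = 7124 + 1597 = 8721.
Equity weight = 7124/8721 = 0.8169.
Senior notes weight = 1597/8721 = 0.1831.
Debt contribution = 0.1831 × 5.8% × (1 − 18.2%) = 0.8688%.
Required equity contribution = 7.5% − 0.8688% = 6.6312%.
Re = 6.6312% / 0.8169 = 8.1177%.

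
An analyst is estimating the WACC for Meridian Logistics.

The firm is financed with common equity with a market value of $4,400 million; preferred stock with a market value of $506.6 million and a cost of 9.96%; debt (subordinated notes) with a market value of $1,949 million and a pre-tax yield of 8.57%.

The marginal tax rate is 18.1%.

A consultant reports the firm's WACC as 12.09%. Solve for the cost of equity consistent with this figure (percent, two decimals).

14.58%

Total capital V = 4400 + 506.6 + 1949 = 6855.6.
Equity weight = 4400/6855.6 = 0.6418.
Preferred weight = 506.6/6855.6 = 0.0739.
Subordinated notes weight = 1949/6855.6 = 0.2843.
Debt contribution = 0.2843 × 8.57% × (1 − 18.1%) = 1.9954%.
Preferred contribution = 0.0739 × 9.96% = 0.7360%.
Required equity contribution = 12.09% − 2.7314% = 9.3586%.
Re = 9.3586% / 0.6418 = 14.5815%.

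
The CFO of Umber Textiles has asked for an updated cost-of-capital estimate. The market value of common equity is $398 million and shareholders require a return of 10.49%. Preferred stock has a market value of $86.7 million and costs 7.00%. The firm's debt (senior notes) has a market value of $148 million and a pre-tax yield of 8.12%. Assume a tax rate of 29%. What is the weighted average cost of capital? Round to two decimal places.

Total capital V = 398 + 86.7 + 148 = 632.7.
Equity: weight = 398/632.7 = 0.6291; cost = 10.49%.
Preferred: weight = 86.7/632.7 = 0.1370; cost = 7%.
Senior notes: weight = 148/632.7 = 0.2339; after-tax cost = 8.12% × (1 − 29%) = 5.7652%.
WACC = 0.6291 × 10.4900% + 0.1370 × 7.0000% + 0.2339 × 5.7652% = 8.9065%.

8.91%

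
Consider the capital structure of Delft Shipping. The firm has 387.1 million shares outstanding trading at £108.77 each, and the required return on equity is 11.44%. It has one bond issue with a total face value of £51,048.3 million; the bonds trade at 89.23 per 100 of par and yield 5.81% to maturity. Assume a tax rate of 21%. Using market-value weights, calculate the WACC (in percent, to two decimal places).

Market value of equity E = 108.77 × 387.1m = 42104.867m. Market value of debt D = 51048.3m × 89.23/100 = 45550.39809m.
Total capital V = 42104.867 + 45550.39809 = 87655.26509.
Equity: weight = 42104.867/87655.26509 = 0.4803; cost = 11.44%.
Bonds outstanding: weight = 45550.39809/87655.26509 = 0.5197; after-tax cost = 5.81% × (1 − 21%) = 4.5899%.
WACC = 0.4803 × 11.4400% + 0.5197 × 4.5899% = 7.8803%.

7.88%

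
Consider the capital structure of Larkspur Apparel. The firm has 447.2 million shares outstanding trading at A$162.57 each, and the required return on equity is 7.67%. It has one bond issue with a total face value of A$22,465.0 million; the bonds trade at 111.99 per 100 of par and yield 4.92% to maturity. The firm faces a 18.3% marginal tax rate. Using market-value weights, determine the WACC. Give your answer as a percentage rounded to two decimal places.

6.73%

Market value of equity E = 162.57 × 447.2m = 72701.304m. Market value of debt D = 22465m × 111.99/100 = 25158.5535m.
Total capital V = 72701.304 + 25158.5535 = 97859.8575.
Equity: weight = 72701.304/97859.8575 = 0.7429; cost = 7.67%.
Bonds outstanding: weight = 25158.5535/97859.8575 = 0.2571; after-tax cost = 4.92% × (1 − 18.3%) = 4.0196%.
WACC = 0.7429 × 7.6700% + 0.2571 × 4.0196% = 6.7315%.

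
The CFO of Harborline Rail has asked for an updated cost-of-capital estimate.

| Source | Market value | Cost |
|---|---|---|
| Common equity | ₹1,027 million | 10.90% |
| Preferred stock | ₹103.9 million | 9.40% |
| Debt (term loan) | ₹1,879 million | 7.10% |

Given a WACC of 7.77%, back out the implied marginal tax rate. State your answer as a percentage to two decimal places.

15.93%

Total capital V = 1027 + 103.9 + 1879 = 3009.9.
Equity weight = 1027/3009.9 = 0.3412.
Preferred weight = 103.9/3009.9 = 0.0345.
Term loan weight = 1879/3009.9 = 0.6243.
Equity contribution = 0.3412 × 10.9% = 3.7192%.
Preferred contribution = 0.0345 × 9.4% = 0.3245%.
Debt contribution must be 7.77% − 4.0436% = 3.7264%.
0.6243 × 7.1% × (1 − T) = 3.7264%  ⇒  (1 − T) = 0.8407.
T = 15.9280%.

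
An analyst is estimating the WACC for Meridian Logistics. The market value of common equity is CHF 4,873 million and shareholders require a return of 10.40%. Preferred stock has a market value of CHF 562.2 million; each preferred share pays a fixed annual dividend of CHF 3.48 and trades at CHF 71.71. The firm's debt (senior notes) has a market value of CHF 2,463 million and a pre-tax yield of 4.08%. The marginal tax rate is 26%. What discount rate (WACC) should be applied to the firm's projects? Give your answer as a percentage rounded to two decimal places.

7.70%

Cost of preferred: Rp = 3.48 / 71.71 = 4.8529%.
Total capital V = 4873 + 562.2 + 2463 = 7898.2.
Equity: weight = 4873/7898.2 = 0.6170; cost = 10.4%.
Preferred: weight = 562.2/7898.2 = 0.0712; cost = 4.8529%.
Senior notes: weight = 2463/7898.2 = 0.3118; after-tax cost = 4.08% × (1 − 26%) = 3.0192%.
WACC = 0.6170 × 10.4000% + 0.0712 × 4.8529% + 0.3118 × 3.0192% = 7.7035%.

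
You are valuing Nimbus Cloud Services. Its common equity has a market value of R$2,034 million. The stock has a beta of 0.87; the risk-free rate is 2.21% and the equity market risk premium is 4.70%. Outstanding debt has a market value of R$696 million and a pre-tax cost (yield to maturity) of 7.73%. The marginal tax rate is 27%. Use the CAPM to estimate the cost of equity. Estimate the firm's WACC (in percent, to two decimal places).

Cost of equity via CAPM: Re = 2.21% + 0.87 × 4.7% = 6.2990%.
Total capital V = 2034 + 696 = 2730.
Equity: weight = 2034/2730 = 0.7451; cost = 6.299%.
Debt: weight = 696/2730 = 0.2549; after-tax cost = 7.73% × (1 − 27%) = 5.6429%.
WACC = 0.7451 × 6.2990% + 0.2549 × 5.6429% = 6.1317%.

6.13%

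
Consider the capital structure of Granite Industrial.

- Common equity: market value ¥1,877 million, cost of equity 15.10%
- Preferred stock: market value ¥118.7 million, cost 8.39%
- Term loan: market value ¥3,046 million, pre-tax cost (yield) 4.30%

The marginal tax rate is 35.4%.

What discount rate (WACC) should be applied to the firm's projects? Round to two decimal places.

7.50%

Total capital V = 1877 + 118.7 + 3046 = 5041.7.
Equity: weight = 1877/5041.7 = 0.3723; cost = 15.1%.
Preferred: weight = 118.7/5041.7 = 0.0235; cost = 8.39%.
Term loan: weight = 3046/5041.7 = 0.6042; after-tax cost = 4.3% × (1 − 35.4%) = 2.7778%.
WACC = 0.3723 × 15.1000% + 0.0235 × 8.3900% + 0.6042 × 2.7778% = 7.4974%.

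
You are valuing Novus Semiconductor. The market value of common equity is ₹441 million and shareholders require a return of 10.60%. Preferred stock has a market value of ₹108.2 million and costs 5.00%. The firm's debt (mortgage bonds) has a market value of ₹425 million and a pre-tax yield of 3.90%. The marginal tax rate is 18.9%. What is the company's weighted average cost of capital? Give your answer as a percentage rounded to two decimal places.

Total capital V = 441 + 108.2 + 425 = 974.2.
Equity: weight = 441/974.2 = 0.4527; cost = 10.6%.
Preferred: weight = 108.2/974.2 = 0.1111; cost = 5%.
Mortgage bonds: weight = 425/974.2 = 0.4363; after-tax cost = 3.9% × (1 − 18.9%) = 3.1629%.
WACC = 0.4527 × 10.6000% + 0.1111 × 5.0000% + 0.4363 × 3.1629% = 6.7336%.

6.73%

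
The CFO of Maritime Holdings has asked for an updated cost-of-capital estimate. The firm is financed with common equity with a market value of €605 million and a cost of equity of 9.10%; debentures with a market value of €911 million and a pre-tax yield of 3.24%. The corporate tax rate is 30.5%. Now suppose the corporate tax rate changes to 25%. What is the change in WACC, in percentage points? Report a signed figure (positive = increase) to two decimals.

Current WACC:
Total capital V = 605 + 911 = 1516.
Equity: weight = 605/1516 = 0.3991; cost = 9.1%.
Debentures: weight = 911/1516 = 0.6009; after-tax cost = 3.24% × (1 − 30.5%) = 2.2518%.
WACC = 0.3991 × 9.1000% + 0.6009 × 2.2518% = 4.9848%.
After the change:
Total capital V = 605 + 911 = 1516.
Equity: weight = 605/1516 = 0.3991; cost = 9.1%.
Debentures: weight = 911/1516 = 0.6009; after-tax cost = 3.24% × (1 − 25%) = 2.4300%.
WACC = 0.3991 × 9.1000% + 0.6009 × 2.4300% = 5.0918%.
Change in WACC = 5.0918% − 4.9848% = 0.1071 pp.

+0.11 pp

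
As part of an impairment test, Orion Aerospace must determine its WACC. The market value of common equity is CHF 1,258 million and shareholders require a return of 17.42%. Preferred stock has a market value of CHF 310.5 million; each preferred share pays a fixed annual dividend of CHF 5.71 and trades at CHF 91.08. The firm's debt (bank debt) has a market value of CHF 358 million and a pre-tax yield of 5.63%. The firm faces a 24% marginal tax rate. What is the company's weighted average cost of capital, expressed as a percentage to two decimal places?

Cost of preferred: Rp = 5.71 / 91.08 = 6.2692%.
Total capital V = 1258 + 310.5 + 358 = 1926.5.
Equity: weight = 1258/1926.5 = 0.6530; cost = 17.42%.
Preferred: weight = 310.5/1926.5 = 0.1612; cost = 6.2692%.
Bank debt: weight = 358/1926.5 = 0.1858; after-tax cost = 5.63% × (1 − 24%) = 4.2788%.
WACC = 0.6530 × 17.4200% + 0.1612 × 6.2692% + 0.1858 × 4.2788% = 13.1808%.

13.18%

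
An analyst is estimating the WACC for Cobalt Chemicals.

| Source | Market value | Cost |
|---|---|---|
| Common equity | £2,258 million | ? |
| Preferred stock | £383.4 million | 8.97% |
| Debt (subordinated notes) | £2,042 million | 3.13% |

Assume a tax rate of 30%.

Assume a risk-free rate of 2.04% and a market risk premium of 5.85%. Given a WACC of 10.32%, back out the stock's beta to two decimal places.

Total capital V = 2258 + 383.4 + 2042 = 4683.4.
Equity weight = 2258/4683.4 = 0.4821.
Preferred weight = 383.4/4683.4 = 0.0819.
Subordinated notes weight = 2042/4683.4 = 0.4360.
Debt contribution = 0.4360 × 3.13% × (1 − 30%) = 0.9553%.
Preferred contribution = 0.0819 × 8.97% = 0.7343%.
Required equity contribution = 10.32% − 1.6896% = 8.6304%  ⇒  Re = 17.9006%.
CAPM: 17.9006% = 2.04% + β × 5.85%  ⇒  β = 2.7112.

2.71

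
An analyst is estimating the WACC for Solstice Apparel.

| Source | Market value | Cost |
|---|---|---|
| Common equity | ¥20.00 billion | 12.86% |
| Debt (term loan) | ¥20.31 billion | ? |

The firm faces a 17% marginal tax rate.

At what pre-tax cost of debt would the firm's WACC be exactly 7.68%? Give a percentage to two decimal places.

Total capital V = 20 + 20.31 = 40.31.
Equity weight = 20/40.31 = 0.4962.
Term loan weight = 20.31/40.31 = 0.5038.
Equity contribution = 0.4962 × 12.86% = 6.3806%.
Remaining for debt = 7.68% − 6.3806% = 1.2994%.
Rd × (1 − 17%) × 0.5038 = 1.2994%  ⇒  Rd = 3.1073%.

3.11%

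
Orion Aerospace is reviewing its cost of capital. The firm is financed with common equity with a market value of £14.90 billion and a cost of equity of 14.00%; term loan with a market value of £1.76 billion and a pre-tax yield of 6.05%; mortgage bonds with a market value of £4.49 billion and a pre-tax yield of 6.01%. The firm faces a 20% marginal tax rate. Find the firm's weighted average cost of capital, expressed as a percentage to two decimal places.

Total capital V = 14.9 + 1.76 + 4.49 = 21.15.
Equity: weight = 14.9/21.15 = 0.7045; cost = 14%.
Term loan: weight = 1.76/21.15 = 0.0832; after-tax cost = 6.05% × (1 − 20%) = 4.8400%.
Mortgage bonds: weight = 4.49/21.15 = 0.2123; after-tax cost = 6.01% × (1 − 20%) = 4.8080%.
WACC = 0.7045 × 14.0000% + 0.0832 × 4.8400% + 0.2123 × 4.8080% = 11.2864%.

11.29%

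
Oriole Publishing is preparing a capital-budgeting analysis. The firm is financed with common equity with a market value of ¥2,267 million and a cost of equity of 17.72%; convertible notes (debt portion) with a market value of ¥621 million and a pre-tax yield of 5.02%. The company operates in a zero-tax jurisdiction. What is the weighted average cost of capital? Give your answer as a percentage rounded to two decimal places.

Total capital V = 2267 + 621 = 2888.
Equity: weight = 2267/2888 = 0.7850; cost = 17.72%.
Convertible notes (debt portion): weight = 621/2888 = 0.2150; after-tax cost = 5.02% × (1 − 0%) = 5.0200%.
WACC = 0.7850 × 17.7200% + 0.2150 × 5.0200% = 14.9891%.

14.99%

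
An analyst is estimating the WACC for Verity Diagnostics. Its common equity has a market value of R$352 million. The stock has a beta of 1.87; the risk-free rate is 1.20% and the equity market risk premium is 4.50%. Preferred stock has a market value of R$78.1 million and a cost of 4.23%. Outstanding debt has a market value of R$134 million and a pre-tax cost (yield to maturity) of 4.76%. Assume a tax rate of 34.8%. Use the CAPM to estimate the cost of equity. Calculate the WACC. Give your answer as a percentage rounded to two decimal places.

Cost of equity via CAPM: Re = 1.2% + 1.87 × 4.5% = 9.6150%.
Total capital V = 352 + 78.1 + 134 = 564.1.
Equity: weight = 352/564.1 = 0.6240; cost = 9.615%.
Preferred: weight = 78.1/564.1 = 0.1385; cost = 4.23%.
Debt: weight = 134/564.1 = 0.2375; after-tax cost = 4.76% × (1 − 34.8%) = 3.1035%.
WACC = 0.6240 × 9.6150% + 0.1385 × 4.2300% + 0.2375 × 3.1035% = 7.3227%.

7.32%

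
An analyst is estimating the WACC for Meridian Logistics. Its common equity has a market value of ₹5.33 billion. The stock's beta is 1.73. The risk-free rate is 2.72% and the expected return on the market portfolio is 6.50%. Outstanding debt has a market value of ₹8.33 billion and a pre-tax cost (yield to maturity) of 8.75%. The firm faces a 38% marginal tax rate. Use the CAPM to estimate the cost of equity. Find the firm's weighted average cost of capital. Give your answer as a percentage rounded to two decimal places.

Market risk premium = 6.5% − 2.72% = 3.78%.
Cost of equity via CAPM: Re = 2.72% + 1.73 × 3.78% = 9.2594%.
Total capital V = 5.33 + 8.33 = 13.66.
Equity: weight = 5.33/13.66 = 0.3902; cost = 9.2594%.
Debt: weight = 8.33/13.66 = 0.6098; after-tax cost = 8.75% × (1 − 38%) = 5.4250%.
WACC = 0.3902 × 9.2594% + 0.6098 × 5.4250% = 6.9211%.

6.92%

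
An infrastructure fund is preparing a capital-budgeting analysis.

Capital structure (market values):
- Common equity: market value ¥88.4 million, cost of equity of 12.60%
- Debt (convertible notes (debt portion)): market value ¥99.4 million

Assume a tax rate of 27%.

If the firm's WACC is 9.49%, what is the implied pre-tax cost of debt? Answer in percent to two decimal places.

Total capital V = 88.4 + 99.4 = 187.8.
Equity weight = 88.4/187.8 = 0.4707.
Convertible notes (debt portion) weight = 99.4/187.8 = 0.5293.
Equity contribution = 0.4707 × 12.6% = 5.9310%.
Remaining for debt = 9.49% − 5.9310% = 3.5590%.
Rd × (1 − 27%) × 0.5293 = 3.5590%  ⇒  Rd = 9.2112%.

9.21%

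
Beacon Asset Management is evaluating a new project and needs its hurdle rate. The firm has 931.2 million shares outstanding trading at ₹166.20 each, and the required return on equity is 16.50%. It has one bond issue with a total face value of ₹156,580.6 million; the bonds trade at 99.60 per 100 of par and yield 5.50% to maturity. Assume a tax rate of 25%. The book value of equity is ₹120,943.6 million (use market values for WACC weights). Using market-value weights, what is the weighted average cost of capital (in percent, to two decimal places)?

10.29%

Market value of equity E = 166.2 × 931.2m = 154765.44m. Market value of debt D = 156580.6m × 99.6/100 = 155954.2776m.
Total capital V = 154765.44 + 155954.2776 = 310719.7176.
Equity: weight = 154765.44/310719.7176 = 0.4981; cost = 16.5%.
Bonds outstanding: weight = 155954.2776/310719.7176 = 0.5019; after-tax cost = 5.5% × (1 − 25%) = 4.1250%.
WACC = 0.4981 × 16.5000% + 0.5019 × 4.1250% = 10.2888%.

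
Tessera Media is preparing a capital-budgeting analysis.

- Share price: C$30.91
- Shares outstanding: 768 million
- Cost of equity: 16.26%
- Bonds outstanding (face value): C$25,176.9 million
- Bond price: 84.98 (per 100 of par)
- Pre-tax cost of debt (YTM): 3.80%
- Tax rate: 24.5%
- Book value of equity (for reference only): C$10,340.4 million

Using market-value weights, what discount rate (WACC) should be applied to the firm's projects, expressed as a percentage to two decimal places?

9.91%

Market value of equity E = 30.91 × 768m = 23738.88m. Market value of debt D = 25176.9m × 84.98/100 = 21395.32962m.
Total capital V = 23738.88 + 21395.32962 = 45134.20962.
Equity: weight = 23738.88/45134.20962 = 0.5260; cost = 16.26%.
Bonds outstanding: weight = 21395.32962/45134.20962 = 0.4740; after-tax cost = 3.8% × (1 − 24.5%) = 2.8690%.
WACC = 0.5260 × 16.2600% + 0.4740 × 2.8690% = 9.9122%.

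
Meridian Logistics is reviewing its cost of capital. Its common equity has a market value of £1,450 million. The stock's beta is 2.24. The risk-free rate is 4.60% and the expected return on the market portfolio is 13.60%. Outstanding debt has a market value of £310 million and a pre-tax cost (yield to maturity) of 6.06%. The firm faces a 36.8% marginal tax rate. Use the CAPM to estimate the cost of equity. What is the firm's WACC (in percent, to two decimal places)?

21.07%

Market risk premium = 13.6% − 4.6% = 9.0%.
Cost of equity via CAPM: Re = 4.6% + 2.24 × 9.0% = 24.7600%.
Total capital V = 1450 + 310 = 1760.
Equity: weight = 1450/1760 = 0.8239; cost = 24.76%.
Debt: weight = 310/1760 = 0.1761; after-tax cost = 6.06% × (1 − 36.8%) = 3.8299%.
WACC = 0.8239 × 24.7600% + 0.1761 × 3.8299% = 21.0735%.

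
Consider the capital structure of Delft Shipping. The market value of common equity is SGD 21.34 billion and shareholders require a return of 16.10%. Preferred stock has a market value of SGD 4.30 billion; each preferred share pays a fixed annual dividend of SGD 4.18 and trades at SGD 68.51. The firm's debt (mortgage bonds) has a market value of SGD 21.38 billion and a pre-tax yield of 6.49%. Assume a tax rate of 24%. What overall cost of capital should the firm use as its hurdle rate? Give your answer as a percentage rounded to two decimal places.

Cost of preferred: Rp = 4.18 / 68.51 = 6.1013%.
Total capital V = 21.34 + 4.3 + 21.38 = 47.02.
Equity: weight = 21.34/47.02 = 0.4538; cost = 16.1%.
Preferred: weight = 4.3/47.02 = 0.0915; cost = 6.1013%.
Mortgage bonds: weight = 21.38/47.02 = 0.4547; after-tax cost = 6.49% × (1 − 24%) = 4.9324%.
WACC = 0.4538 × 16.1000% + 0.0915 × 6.1013% + 0.4547 × 4.9324% = 10.1077%.

10.11%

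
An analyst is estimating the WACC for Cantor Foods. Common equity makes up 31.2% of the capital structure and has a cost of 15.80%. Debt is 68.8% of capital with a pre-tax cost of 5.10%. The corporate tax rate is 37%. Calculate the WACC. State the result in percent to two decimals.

After-tax cost of debt = 5.1% × (1 − 37%) = 3.2130%.
WACC = 0.312 × 15.8000% + 0.688 × 3.2130% = 7.1401%.

7.14%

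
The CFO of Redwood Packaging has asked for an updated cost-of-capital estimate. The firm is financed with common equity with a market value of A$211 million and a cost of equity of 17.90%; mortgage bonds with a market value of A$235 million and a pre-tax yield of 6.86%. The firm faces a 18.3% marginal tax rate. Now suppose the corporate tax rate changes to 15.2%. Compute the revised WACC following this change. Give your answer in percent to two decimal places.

After the change:
Total capital V = 211 + 235 = 446.
Equity: weight = 211/446 = 0.4731; cost = 17.9%.
Mortgage bonds: weight = 235/446 = 0.5269; after-tax cost = 6.86% × (1 − 15.2%) = 5.8173%.
WACC = 0.4731 × 17.9000% + 0.5269 × 5.8173% = 11.5335%.

11.53%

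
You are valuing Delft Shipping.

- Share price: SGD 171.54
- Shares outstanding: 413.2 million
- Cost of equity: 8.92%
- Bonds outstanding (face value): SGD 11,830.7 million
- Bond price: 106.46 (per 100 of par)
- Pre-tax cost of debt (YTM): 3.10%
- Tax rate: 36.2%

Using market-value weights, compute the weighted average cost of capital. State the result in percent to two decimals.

7.87%

Market value of equity E = 171.54 × 413.2m = 70880.328m. Market value of debt D = 11830.7m × 106.46/100 = 12594.96322m.
Total capital V = 70880.328 + 12594.96322 = 83475.29122.
Equity: weight = 70880.328/83475.29122 = 0.8491; cost = 8.92%.
Bonds outstanding: weight = 12594.96322/83475.29122 = 0.1509; after-tax cost = 3.1% × (1 − 36.2%) = 1.9778%.
WACC = 0.8491 × 8.9200% + 0.1509 × 1.9778% = 7.8725%.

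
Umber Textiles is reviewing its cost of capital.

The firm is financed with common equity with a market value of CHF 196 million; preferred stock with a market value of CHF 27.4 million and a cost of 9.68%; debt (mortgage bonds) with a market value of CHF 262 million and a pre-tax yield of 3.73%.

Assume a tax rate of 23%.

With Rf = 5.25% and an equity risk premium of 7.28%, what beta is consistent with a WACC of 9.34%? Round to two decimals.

1.74

Total capital V = 196 + 27.4 + 262 = 485.4.
Equity weight = 196/485.4 = 0.4038.
Preferred weight = 27.4/485.4 = 0.0564.
Mortgage bonds weight = 262/485.4 = 0.5398.
Debt contribution = 0.5398 × 3.73% × (1 − 23%) = 1.5502%.
Preferred contribution = 0.0564 × 9.68% = 0.5464%.
Required equity contribution = 9.34% − 2.0967% = 7.2433%  ⇒  Re = 17.9383%.
CAPM: 17.9383% = 5.25% + β × 7.28%  ⇒  β = 1.7429.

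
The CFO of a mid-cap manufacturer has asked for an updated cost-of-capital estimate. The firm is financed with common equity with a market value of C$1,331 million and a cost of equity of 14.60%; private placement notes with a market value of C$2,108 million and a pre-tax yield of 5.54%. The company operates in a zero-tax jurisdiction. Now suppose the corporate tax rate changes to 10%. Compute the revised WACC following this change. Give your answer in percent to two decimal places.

After the change:
Total capital V = 1331 + 2108 = 3439.
Equity: weight = 1331/3439 = 0.3870; cost = 14.6%.
Private placement notes: weight = 2108/3439 = 0.6130; after-tax cost = 5.54% × (1 − 10%) = 4.9860%.
WACC = 0.3870 × 14.6000% + 0.6130 × 4.9860% = 8.7069%.

8.71%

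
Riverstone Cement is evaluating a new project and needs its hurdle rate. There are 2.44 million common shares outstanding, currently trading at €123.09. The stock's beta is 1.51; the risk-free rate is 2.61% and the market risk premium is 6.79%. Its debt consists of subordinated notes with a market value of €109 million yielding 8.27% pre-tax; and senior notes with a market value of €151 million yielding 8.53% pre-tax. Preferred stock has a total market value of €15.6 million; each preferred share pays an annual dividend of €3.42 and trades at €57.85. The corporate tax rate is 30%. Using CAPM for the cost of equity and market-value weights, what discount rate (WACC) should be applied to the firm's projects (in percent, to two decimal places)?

9.53%

Cost of equity via CAPM: Re = 2.61% + 1.51 × 6.79% = 12.8629%.
Cost of preferred: Rp = 3.42 / 57.85 = 5.9118%.
Market value of equity E = 123.09 × 2.44m = 300.3396m.
Total capital V = 300.3396 + 15.6 + 109 + 151 = 575.9396.
Equity: weight = 300.3396/575.9396 = 0.5215; cost = 12.8629%.
Preferred: weight = 15.6/575.9396 = 0.0271; cost = 5.9118%.
Subordinated notes: weight = 109/575.9396 = 0.1893; after-tax cost = 8.27% × (1 − 30%) = 5.7890%.
Senior notes: weight = 151/575.9396 = 0.2622; after-tax cost = 8.53% × (1 − 30%) = 5.9710%.
WACC = 0.5215 × 12.8629% + 0.0271 × 5.9118% + 0.1893 × 5.7890% + 0.2622 × 5.9710% = 9.5289%.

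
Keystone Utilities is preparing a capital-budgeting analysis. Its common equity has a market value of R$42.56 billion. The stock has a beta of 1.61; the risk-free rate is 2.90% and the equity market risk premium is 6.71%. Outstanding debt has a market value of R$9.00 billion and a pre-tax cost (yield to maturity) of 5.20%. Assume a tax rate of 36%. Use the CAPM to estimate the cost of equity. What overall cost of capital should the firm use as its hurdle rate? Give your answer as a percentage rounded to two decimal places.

Cost of equity via CAPM: Re = 2.9% + 1.61 × 6.71% = 13.7031%.
Total capital V = 42.56 + 9 = 51.56.
Equity: weight = 42.56/51.56 = 0.8254; cost = 13.7031%.
Debt: weight = 9/51.56 = 0.1746; after-tax cost = 5.2% × (1 − 36%) = 3.3280%.
WACC = 0.8254 × 13.7031% + 0.1746 × 3.3280% = 11.8921%.

11.89%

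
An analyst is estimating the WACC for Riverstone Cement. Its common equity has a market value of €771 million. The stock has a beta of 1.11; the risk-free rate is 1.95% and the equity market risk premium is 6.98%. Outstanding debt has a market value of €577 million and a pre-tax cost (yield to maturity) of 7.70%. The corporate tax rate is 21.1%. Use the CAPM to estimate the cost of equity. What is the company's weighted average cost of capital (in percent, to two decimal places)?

Cost of equity via CAPM: Re = 1.95% + 1.11 × 6.98% = 9.6978%.
Total capital V = 771 + 577 = 1348.
Equity: weight = 771/1348 = 0.5720; cost = 9.6978%.
Debt: weight = 577/1348 = 0.4280; after-tax cost = 7.7% × (1 − 21.1%) = 6.0753%.
WACC = 0.5720 × 9.6978% + 0.4280 × 6.0753% = 8.1472%.

8.15%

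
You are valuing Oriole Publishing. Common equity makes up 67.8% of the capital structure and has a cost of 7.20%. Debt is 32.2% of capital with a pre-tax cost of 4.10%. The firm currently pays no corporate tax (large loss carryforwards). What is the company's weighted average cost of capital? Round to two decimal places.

After-tax cost of debt = 4.1% × (1 − 0%) = 4.1000%.
WACC = 0.678 × 7.2000% + 0.322 × 4.1000% = 6.2018%.

6.20%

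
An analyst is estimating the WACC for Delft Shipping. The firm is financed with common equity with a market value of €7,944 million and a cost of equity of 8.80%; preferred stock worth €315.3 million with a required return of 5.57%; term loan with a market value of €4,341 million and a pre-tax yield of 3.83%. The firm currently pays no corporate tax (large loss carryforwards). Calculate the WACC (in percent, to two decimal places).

7.01%

Total capital V = 7944 + 315.3 + 4341 = 12600.3.
Equity: weight = 7944/12600.3 = 0.6305; cost = 8.8%.
Preferred: weight = 315.3/12600.3 = 0.0250; cost = 5.57%.
Term loan: weight = 4341/12600.3 = 0.3445; after-tax cost = 3.83% × (1 − 0%) = 3.8300%.
WACC = 0.6305 × 8.8000% + 0.0250 × 5.5700% + 0.3445 × 3.8300% = 7.0069%.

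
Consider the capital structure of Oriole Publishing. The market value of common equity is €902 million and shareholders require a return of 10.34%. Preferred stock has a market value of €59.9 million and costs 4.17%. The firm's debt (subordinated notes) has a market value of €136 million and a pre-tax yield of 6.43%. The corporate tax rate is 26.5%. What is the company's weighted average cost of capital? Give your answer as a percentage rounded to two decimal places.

Total capital V = 902 + 59.9 + 136 = 1097.9.
Equity: weight = 902/1097.9 = 0.8216; cost = 10.34%.
Preferred: weight = 59.9/1097.9 = 0.0546; cost = 4.17%.
Subordinated notes: weight = 136/1097.9 = 0.1239; after-tax cost = 6.43% × (1 − 26.5%) = 4.7260%.
WACC = 0.8216 × 10.3400% + 0.0546 × 4.1700% + 0.1239 × 4.7260% = 9.3080%.

9.31%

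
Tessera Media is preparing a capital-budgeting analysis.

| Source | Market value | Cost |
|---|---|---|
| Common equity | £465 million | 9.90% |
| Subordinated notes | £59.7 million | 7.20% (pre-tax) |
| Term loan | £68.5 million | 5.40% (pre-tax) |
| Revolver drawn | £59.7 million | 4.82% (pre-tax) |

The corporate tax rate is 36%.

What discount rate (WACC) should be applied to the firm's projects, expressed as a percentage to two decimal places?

8.12%

Total capital V = 465 + 59.7 + 68.5 + 59.7 = 652.9.
Equity: weight = 465/652.9 = 0.7122; cost = 9.9%.
Subordinated notes: weight = 59.7/652.9 = 0.0914; after-tax cost = 7.2% × (1 − 36%) = 4.6080%.
Term loan: weight = 68.5/652.9 = 0.1049; after-tax cost = 5.4% × (1 − 36%) = 3.4560%.
Revolver drawn: weight = 59.7/652.9 = 0.0914; after-tax cost = 4.82% × (1 − 36%) = 3.0848%.
WACC = 0.7122 × 9.9000% + 0.0914 × 4.6080% + 0.1049 × 3.4560% + 0.0914 × 3.0848% = 8.1169%.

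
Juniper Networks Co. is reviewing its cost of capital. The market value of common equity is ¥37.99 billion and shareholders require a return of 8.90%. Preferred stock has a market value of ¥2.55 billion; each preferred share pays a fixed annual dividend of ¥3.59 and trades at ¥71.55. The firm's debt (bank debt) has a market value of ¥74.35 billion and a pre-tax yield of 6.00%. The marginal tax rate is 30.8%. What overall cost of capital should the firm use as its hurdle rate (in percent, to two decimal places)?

Cost of preferred: Rp = 3.59 / 71.55 = 5.0175%.
Total capital V = 37.99 + 2.55 + 74.35 = 114.89.
Equity: weight = 37.99/114.89 = 0.3307; cost = 8.9%.
Preferred: weight = 2.55/114.89 = 0.0222; cost = 5.0175%.
Bank debt: weight = 74.35/114.89 = 0.6471; after-tax cost = 6% × (1 − 30.8%) = 4.1520%.
WACC = 0.3307 × 8.9000% + 0.0222 × 5.0175% + 0.6471 × 4.1520% = 5.7412%.

5.74%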